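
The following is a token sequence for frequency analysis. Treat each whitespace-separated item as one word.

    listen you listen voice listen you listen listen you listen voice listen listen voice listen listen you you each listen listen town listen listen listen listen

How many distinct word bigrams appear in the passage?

10

26 tokens → 25 bigram windows in total.
Repeated bigrams (each contributes count−1 duplicates):
  listen listen: 7
  listen you: 4
  listen voice: 3
  voice listen: 3
  you listen: 3
15 duplicate windows → 25 − 15 = 10 distinct.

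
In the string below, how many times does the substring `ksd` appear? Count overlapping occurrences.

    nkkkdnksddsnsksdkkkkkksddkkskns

3

Sliding a length-3 window over the 31 characters (29 positions):
  position 7–9: ksd
  position 14–16: ksd
  position 22–24: ksd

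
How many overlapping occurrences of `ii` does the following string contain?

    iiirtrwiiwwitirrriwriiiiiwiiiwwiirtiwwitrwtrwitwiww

10

Sliding a length-2 window over the 51 characters (50 positions):
  position 1–2: ii
  position 2–3: ii
  position 8–9: ii
  position 21–22: ii
  position 22–23: ii
  position 23–24: ii
  position 24–25: ii
  position 27–28: ii
  position 28–29: ii
  position 32–33: ii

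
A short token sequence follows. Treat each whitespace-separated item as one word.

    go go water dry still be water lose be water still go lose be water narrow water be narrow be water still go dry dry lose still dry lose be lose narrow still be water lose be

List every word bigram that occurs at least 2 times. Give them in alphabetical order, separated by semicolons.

be water; dry lose; lose be; still be; still go; water lose; water still

Bigram counts meeting the condition (at least 2 times):
  be water: 5
  dry lose: 2
  lose be: 4
  still be: 2
  still go: 2
  water lose: 2
  water still: 2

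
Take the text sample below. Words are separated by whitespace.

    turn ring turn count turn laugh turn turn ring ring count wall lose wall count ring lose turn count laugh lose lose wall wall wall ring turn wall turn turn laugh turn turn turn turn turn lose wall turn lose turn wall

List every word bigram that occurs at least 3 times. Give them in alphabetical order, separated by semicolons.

lose wall; turn turn

Bigram counts meeting the condition (at least 3 times):
  lose wall: 3
  turn turn: 6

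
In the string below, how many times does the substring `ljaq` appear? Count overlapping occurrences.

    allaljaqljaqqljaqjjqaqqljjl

3

Sliding a length-4 window over the 27 characters (24 positions):
  position 5–8: ljaq
  position 9–12: ljaq
  position 14–17: ljaq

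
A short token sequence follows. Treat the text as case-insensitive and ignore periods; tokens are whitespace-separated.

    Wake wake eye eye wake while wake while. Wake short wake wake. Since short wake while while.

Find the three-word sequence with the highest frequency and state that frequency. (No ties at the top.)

Trigram frequencies (highest first):
  wake while wake: 2
  wake wake eye: 1
  wake eye eye: 1
  eye eye wake: 1
  eye wake while: 1
  while wake while: 1
  … (8 more, each ≤ 1)

"wake while wake", 2 times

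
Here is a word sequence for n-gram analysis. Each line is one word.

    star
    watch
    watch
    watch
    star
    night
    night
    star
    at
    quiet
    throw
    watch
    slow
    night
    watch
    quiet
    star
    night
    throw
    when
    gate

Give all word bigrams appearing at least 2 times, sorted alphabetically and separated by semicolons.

star night; watch watch

Bigram counts meeting the condition (at least 2 times):
  star night: 2
  watch watch: 2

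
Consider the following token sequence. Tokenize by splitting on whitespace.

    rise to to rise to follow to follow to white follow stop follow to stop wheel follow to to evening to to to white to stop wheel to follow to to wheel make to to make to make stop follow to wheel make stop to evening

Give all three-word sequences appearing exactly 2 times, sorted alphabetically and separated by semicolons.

follow to to; stop follow to; to stop wheel; to wheel make

Trigram counts meeting the condition (exactly 2 times):
  follow to to: 2
  stop follow to: 2
  to stop wheel: 2
  to wheel make: 2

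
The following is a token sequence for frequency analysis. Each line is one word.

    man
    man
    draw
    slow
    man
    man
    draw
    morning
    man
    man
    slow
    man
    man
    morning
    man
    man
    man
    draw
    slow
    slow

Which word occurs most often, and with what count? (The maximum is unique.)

Unigram frequencies (highest first):
  man: 11
  slow: 4
  draw: 3
  morning: 2

"man", 11 times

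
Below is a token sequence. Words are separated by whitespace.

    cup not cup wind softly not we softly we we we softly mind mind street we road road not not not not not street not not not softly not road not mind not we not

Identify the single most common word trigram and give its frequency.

Trigram frequencies (highest first):
  not not not: 4
  cup not cup: 1
  not cup wind: 1
  cup wind softly: 1
  wind softly not: 1
  softly not we: 1
  … (24 more, each ≤ 1)

"not not not", 4 times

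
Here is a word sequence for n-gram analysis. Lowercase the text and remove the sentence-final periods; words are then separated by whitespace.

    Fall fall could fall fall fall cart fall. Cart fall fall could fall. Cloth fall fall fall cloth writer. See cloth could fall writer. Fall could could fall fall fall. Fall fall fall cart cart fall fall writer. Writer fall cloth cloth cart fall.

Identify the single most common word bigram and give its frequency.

"fall fall", 12 times

Bigram frequencies (highest first):
  fall fall: 12
  could fall: 4
  cart fall: 4
  fall could: 3
  fall cart: 3
  fall cloth: 3
  … (12 more, each ≤ 2)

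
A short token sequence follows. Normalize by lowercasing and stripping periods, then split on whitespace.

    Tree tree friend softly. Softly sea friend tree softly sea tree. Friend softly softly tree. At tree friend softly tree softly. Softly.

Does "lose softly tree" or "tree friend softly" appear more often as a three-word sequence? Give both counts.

"lose softly tree": 0 occurrences
"tree friend softly": 3 occurrences

"tree friend softly" (3 vs 0)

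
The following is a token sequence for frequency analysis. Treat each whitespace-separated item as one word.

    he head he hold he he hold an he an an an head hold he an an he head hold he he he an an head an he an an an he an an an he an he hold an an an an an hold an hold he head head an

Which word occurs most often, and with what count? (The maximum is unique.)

"an", 23 times

Unigram frequencies (highest first):
  an: 23
  he: 15
  hold: 7
  head: 6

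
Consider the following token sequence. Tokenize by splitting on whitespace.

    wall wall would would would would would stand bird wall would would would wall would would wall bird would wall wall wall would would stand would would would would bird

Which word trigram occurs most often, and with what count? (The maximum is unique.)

"would would would", 6 times

Trigram frequencies (highest first):
  would would would: 6
  wall would would: 4
  wall wall would: 2
  would would stand: 2
  would would wall: 2
  would stand bird: 1
  … (11 more, each ≤ 1)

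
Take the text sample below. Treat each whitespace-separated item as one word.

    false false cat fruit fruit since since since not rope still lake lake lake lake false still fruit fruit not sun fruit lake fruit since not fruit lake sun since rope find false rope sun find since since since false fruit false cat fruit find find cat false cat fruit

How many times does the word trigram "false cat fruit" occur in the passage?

3

Scanning the 48 overlapping trigram windows for "false cat fruit":
  position 2–4: false cat fruit
  position 42–44: false cat fruit
  position 48–50: false cat fruit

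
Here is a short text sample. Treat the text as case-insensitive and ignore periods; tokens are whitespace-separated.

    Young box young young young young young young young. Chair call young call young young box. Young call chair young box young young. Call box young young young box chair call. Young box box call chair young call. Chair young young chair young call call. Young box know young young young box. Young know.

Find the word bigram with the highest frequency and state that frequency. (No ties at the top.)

"young young", 13 times

Bigram frequencies (highest first):
  young young: 13
  young box: 7
  box young: 5
  young call: 5
  call young: 4
  chair young: 4
  … (11 more, each ≤ 3)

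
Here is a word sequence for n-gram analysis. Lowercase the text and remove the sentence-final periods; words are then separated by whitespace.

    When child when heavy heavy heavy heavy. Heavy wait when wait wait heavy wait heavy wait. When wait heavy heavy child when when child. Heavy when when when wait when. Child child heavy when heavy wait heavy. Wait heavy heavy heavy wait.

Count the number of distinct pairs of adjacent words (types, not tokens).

42 tokens → 41 bigram windows in total.
Repeated bigrams (each contributes count−1 duplicates):
  heavy heavy: 7
  heavy wait: 6
  wait heavy: 5
  wait when: 3
  when child: 3
  when wait: 3
  when when: 3
  child heavy: 2
  … (3 more repeated)
27 duplicate windows → 41 − 27 = 14 distinct.

14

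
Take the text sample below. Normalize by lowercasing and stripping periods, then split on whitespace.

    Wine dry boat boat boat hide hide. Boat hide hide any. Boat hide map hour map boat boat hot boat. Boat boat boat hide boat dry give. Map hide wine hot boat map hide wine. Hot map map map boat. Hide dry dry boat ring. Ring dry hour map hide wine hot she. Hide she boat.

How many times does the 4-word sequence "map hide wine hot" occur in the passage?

3

Scanning the 53 overlapping 4-gram windows for "map hide wine hot":
  position 28–31: map hide wine hot
  position 33–36: map hide wine hot
  position 49–52: map hide wine hot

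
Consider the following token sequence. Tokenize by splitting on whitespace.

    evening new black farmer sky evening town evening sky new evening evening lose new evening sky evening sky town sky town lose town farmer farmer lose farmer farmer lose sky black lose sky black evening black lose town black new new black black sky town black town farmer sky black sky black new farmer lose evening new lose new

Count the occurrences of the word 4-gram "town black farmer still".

0

Scanning the 56 overlapping 4-gram windows for "town black farmer still":
  (none found)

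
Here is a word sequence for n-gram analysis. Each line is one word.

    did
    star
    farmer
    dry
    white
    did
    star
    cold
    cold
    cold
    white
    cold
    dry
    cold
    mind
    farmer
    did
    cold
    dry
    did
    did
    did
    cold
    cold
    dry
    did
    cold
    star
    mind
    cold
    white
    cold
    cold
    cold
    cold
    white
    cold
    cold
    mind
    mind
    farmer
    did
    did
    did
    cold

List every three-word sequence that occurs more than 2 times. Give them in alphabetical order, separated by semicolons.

cold cold cold; cold white cold

Trigram counts meeting the condition (more than 2 times):
  cold cold cold: 3
  cold white cold: 3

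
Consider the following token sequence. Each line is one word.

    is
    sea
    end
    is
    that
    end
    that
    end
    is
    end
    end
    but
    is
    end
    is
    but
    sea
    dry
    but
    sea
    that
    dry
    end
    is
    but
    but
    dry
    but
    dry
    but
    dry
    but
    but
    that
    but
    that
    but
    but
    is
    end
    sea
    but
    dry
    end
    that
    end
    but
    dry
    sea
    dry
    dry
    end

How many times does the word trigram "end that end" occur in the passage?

2

Scanning the 50 overlapping trigram windows for "end that end":
  position 6–8: end that end
  position 44–46: end that end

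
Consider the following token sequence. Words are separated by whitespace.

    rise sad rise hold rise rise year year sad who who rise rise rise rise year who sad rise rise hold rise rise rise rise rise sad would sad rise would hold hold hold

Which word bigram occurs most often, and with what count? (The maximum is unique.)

"rise rise", 9 times

Bigram frequencies (highest first):
  rise rise: 9
  sad rise: 3
  rise sad: 2
  rise hold: 2
  hold rise: 2
  rise year: 2
  … (12 more, each ≤ 2)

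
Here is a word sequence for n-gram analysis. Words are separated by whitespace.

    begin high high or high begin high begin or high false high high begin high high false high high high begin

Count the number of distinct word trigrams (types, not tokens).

21 tokens → 19 trigram windows in total.
Repeated trigrams (each contributes count−1 duplicates):
  begin high high: 2
  false high high: 2
  high begin high: 2
  high false high: 2
  high high begin: 2
5 duplicate windows → 19 − 5 = 14 distinct.

14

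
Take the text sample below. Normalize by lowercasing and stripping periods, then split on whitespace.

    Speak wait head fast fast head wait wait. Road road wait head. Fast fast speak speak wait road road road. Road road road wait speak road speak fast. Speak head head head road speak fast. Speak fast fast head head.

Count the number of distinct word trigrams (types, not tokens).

28

40 tokens → 38 trigram windows in total.
Repeated trigrams (each contributes count−1 duplicates):
  road road road: 4
  fast fast head: 2
  head fast fast: 2
  road road wait: 2
  road speak fast: 2
  speak fast speak: 2
  wait head fast: 2
  wait road road: 2
10 duplicate windows → 38 − 10 = 28 distinct.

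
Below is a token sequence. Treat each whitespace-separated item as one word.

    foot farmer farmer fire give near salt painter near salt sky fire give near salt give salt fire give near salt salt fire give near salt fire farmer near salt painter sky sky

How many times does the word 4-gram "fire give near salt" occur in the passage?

4

Scanning the 30 overlapping 4-gram windows for "fire give near salt":
  position 4–7: fire give near salt
  position 12–15: fire give near salt
  position 18–21: fire give near salt
  position 23–26: fire give near salt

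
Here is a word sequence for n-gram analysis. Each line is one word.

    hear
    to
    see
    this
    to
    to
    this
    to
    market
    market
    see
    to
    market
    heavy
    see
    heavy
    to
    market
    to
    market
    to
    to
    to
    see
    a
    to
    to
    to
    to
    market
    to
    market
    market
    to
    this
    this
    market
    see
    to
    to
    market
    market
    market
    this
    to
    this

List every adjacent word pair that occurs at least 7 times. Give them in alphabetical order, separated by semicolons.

Bigram counts meeting the condition (at least 7 times):
  to market: 7
  to to: 7

to market; to to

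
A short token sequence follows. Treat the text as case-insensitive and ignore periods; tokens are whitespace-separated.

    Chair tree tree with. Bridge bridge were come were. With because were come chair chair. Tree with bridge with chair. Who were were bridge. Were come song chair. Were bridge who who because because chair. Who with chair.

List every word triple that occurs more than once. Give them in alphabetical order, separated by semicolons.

bridge were come; tree with bridge

Trigram counts meeting the condition (more than once):
  bridge were come: 2
  tree with bridge: 2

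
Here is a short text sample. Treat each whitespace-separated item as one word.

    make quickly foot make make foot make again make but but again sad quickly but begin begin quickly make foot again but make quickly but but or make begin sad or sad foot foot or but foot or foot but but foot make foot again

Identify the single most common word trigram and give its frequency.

"make foot again", 2 times

Trigram frequencies (highest first):
  make foot again: 2
  make quickly foot: 1
  quickly foot make: 1
  foot make make: 1
  make make foot: 1
  make foot make: 1
  … (36 more, each ≤ 1)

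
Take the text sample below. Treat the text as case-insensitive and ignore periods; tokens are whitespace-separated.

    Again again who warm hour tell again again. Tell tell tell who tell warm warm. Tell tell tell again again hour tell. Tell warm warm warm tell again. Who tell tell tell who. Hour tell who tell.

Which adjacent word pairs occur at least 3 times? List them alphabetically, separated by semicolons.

Bigram counts meeting the condition (at least 3 times):
  again again: 3
  hour tell: 3
  tell again: 3
  tell tell: 7
  tell who: 3
  warm warm: 3
  who tell: 3

again again; hour tell; tell again; tell tell; tell who; warm warm; who tell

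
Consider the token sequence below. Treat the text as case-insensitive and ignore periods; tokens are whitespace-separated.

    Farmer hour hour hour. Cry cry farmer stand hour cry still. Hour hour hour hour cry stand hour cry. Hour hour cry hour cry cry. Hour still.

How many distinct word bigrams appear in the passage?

27 tokens → 26 bigram windows in total.
Repeated bigrams (each contributes count−1 duplicates):
  hour cry: 6
  hour hour: 6
  cry hour: 3
  cry cry: 2
  stand hour: 2
14 duplicate windows → 26 − 14 = 12 distinct.

12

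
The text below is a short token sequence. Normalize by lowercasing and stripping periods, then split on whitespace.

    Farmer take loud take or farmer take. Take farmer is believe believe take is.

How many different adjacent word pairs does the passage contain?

12

14 tokens → 13 bigram windows in total.
Repeated bigrams (each contributes count−1 duplicates):
  farmer take: 2
1 duplicate windows → 13 − 1 = 12 distinct.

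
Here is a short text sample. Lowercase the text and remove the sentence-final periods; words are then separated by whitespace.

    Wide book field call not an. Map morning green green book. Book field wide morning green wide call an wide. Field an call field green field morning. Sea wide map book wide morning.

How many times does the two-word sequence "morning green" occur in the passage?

Scanning the 32 overlapping bigram windows for "morning green":
  position 8–9: morning green
  position 15–16: morning green

2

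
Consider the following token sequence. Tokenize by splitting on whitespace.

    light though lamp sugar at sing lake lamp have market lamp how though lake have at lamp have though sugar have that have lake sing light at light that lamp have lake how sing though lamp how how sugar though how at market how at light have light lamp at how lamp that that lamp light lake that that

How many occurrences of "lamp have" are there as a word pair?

Scanning the 58 overlapping bigram windows for "lamp have":
  position 8–9: lamp have
  position 17–18: lamp have
  position 30–31: lamp have

3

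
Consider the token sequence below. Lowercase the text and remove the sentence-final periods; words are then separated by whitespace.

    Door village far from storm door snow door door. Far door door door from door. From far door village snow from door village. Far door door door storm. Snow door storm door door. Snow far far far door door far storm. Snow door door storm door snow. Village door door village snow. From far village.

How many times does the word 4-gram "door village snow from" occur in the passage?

2

Scanning the 52 overlapping 4-gram windows for "door village snow from":
  position 18–21: door village snow from
  position 50–53: door village snow from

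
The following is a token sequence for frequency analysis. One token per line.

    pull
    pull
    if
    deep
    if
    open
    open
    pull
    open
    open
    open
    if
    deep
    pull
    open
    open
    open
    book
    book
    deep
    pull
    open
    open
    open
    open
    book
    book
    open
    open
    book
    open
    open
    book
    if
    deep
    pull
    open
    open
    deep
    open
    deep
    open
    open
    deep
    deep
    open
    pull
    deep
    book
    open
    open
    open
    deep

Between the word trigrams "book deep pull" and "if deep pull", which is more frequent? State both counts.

"book deep pull": 1 occurrence
"if deep pull": 2 occurrences

"if deep pull" (2 vs 1)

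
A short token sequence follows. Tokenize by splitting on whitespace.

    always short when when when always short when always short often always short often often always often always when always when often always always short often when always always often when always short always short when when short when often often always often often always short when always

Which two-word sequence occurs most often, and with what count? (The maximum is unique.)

Bigram frequencies (highest first):
  always short: 8
  when always: 6
  often always: 6
  short when: 5
  when when: 3
  short often: 3
  … (8 more, each ≤ 3)

"always short", 8 times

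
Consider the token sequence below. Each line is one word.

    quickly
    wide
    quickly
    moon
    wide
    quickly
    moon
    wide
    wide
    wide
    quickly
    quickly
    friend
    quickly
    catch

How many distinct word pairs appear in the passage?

9

15 tokens → 14 bigram windows in total.
Repeated bigrams (each contributes count−1 duplicates):
  wide quickly: 3
  moon wide: 2
  quickly moon: 2
  wide wide: 2
5 duplicate windows → 14 − 5 = 9 distinct.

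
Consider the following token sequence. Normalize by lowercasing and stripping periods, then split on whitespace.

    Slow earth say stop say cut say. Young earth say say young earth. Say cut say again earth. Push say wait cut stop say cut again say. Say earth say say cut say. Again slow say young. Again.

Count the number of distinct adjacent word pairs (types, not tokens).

22

38 tokens → 37 bigram windows in total.
Repeated bigrams (each contributes count−1 duplicates):
  earth say: 4
  say cut: 4
  cut say: 3
  say say: 3
  say young: 3
  say again: 2
  stop say: 2
  young earth: 2
15 duplicate windows → 37 − 15 = 22 distinct.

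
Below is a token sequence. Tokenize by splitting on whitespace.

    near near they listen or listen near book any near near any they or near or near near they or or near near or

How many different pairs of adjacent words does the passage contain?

15

24 tokens → 23 bigram windows in total.
Repeated bigrams (each contributes count−1 duplicates):
  near near: 4
  or near: 3
  near or: 2
  near they: 2
  they or: 2
8 duplicate windows → 23 − 8 = 15 distinct.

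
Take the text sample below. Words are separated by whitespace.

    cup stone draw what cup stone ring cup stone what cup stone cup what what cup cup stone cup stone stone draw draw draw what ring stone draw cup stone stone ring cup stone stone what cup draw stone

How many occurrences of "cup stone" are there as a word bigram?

Scanning the 38 overlapping bigram windows for "cup stone":
  position 1–2: cup stone
  position 5–6: cup stone
  position 8–9: cup stone
  position 11–12: cup stone
  position 17–18: cup stone
  position 19–20: cup stone
  position 29–30: cup stone
  position 33–34: cup stone

8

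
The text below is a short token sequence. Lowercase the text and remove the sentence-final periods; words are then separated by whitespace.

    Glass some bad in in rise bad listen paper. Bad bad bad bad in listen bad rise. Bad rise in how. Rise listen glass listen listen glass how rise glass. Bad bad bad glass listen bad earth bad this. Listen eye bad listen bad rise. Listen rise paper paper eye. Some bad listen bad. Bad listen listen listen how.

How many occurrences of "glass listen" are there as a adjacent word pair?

Scanning the 58 overlapping bigram windows for "glass listen":
  position 24–25: glass listen
  position 34–35: glass listen

2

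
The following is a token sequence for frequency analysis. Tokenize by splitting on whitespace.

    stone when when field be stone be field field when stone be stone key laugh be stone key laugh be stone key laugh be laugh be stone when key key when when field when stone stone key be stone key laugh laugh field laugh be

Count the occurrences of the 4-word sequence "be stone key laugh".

Scanning the 42 overlapping 4-gram windows for "be stone key laugh":
  position 12–15: be stone key laugh
  position 16–19: be stone key laugh
  position 20–23: be stone key laugh
  position 38–41: be stone key laugh

4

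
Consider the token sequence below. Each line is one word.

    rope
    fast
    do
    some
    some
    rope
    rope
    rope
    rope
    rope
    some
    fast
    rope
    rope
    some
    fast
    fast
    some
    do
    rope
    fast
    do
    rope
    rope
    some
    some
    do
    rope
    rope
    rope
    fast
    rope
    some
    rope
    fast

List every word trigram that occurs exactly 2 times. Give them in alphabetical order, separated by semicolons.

Trigram counts meeting the condition (exactly 2 times):
  do rope rope: 2
  rope fast do: 2
  rope some fast: 2
  some do rope: 2

do rope rope; rope fast do; rope some fast; some do rope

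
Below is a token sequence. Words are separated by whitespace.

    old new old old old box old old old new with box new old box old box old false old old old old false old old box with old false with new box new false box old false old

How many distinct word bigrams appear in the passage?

17

39 tokens → 38 bigram windows in total.
Repeated bigrams (each contributes count−1 duplicates):
  old old: 8
  box old: 4
  old box: 4
  old false: 4
  false old: 3
  box new: 2
  new old: 2
  old new: 2
21 duplicate windows → 38 − 21 = 17 distinct.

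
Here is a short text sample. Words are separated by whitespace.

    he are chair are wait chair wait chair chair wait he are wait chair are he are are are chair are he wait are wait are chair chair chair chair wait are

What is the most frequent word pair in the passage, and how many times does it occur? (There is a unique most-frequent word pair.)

Bigram frequencies (highest first):
  chair chair: 4
  he are: 3
  are chair: 3
  chair are: 3
  are wait: 3
  wait chair: 3
  … (6 more, each ≤ 3)

"chair chair", 4 times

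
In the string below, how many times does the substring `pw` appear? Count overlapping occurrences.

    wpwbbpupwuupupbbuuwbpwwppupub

Sliding a length-2 window over the 29 characters (28 positions):
  position 2–3: pw
  position 8–9: pw
  position 21–22: pw

3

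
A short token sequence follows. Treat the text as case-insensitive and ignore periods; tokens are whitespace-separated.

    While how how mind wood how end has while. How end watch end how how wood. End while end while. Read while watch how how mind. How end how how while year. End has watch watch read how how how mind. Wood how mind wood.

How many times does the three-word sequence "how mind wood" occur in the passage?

3

Scanning the 43 overlapping trigram windows for "how mind wood":
  position 3–5: how mind wood
  position 40–42: how mind wood
  position 43–45: how mind wood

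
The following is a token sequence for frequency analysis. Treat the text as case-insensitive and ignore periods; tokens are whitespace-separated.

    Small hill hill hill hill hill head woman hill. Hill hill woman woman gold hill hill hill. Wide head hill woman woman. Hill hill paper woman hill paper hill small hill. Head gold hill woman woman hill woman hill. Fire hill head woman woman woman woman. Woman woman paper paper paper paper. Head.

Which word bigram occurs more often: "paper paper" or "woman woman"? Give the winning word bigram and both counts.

"paper paper": 3 occurrences
"woman woman": 8 occurrences

"woman woman" (8 vs 3)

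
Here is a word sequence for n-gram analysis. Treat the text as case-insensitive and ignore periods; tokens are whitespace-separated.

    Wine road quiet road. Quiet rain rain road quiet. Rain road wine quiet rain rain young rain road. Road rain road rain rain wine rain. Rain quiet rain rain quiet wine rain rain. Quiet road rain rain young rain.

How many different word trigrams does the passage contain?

39 tokens → 37 trigram windows in total.
Repeated trigrams (each contributes count−1 duplicates):
  quiet rain rain: 3
  rain rain quiet: 3
  rain rain young: 2
  rain young rain: 2
  road quiet rain: 2
  road rain rain: 2
  wine rain rain: 2
9 duplicate windows → 37 − 9 = 28 distinct.

28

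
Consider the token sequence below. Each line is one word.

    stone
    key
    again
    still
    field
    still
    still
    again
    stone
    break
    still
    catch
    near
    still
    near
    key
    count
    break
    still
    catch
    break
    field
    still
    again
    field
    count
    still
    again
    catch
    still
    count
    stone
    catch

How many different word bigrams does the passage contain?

33 tokens → 32 bigram windows in total.
Repeated bigrams (each contributes count−1 duplicates):
  still again: 3
  break still: 2
  field still: 2
  still catch: 2
5 duplicate windows → 32 − 5 = 27 distinct.

27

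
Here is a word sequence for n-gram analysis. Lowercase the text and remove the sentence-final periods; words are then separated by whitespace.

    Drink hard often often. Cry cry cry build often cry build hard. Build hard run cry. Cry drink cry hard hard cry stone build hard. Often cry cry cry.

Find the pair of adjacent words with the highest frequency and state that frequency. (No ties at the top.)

"cry cry", 5 times

Bigram frequencies (highest first):
  cry cry: 5
  often cry: 3
  build hard: 3
  hard often: 2
  cry build: 2
  drink hard: 1
  … (12 more, each ≤ 1)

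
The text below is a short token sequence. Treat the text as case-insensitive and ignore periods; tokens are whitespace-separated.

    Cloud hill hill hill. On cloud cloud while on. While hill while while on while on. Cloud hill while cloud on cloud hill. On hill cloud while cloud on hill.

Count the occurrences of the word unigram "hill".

8

Scanning the 30 tokens for "hill":
  position 2: hill
  position 3: hill
  position 4: hill
  position 11: hill
  position 18: hill
  position 23: hill
  position 25: hill
  position 30: hill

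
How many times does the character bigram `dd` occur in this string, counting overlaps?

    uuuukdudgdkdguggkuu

0

Sliding a length-2 window over the 19 characters (18 positions):
  (no match at any position)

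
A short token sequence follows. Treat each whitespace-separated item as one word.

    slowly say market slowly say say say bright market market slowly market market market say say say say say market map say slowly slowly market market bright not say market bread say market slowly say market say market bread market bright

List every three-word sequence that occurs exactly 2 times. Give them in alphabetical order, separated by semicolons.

Trigram counts meeting the condition (exactly 2 times):
  market slowly say: 2
  say market bread: 2
  say market slowly: 2
  slowly market market: 2
  slowly say market: 2

market slowly say; say market bread; say market slowly; slowly market market; slowly say market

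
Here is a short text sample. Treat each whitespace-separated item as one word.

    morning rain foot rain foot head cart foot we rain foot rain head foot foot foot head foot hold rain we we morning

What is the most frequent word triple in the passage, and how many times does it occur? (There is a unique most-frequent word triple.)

Trigram frequencies (highest first):
  rain foot rain: 2
  morning rain foot: 1
  foot rain foot: 1
  rain foot head: 1
  foot head cart: 1
  head cart foot: 1
  … (14 more, each ≤ 1)

"rain foot rain", 2 times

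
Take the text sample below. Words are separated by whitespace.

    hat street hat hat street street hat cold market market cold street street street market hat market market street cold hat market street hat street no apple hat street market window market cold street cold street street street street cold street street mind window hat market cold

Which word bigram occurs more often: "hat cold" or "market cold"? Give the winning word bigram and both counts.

"hat cold": 1 occurrence
"market cold": 3 occurrences

"market cold" (3 vs 1)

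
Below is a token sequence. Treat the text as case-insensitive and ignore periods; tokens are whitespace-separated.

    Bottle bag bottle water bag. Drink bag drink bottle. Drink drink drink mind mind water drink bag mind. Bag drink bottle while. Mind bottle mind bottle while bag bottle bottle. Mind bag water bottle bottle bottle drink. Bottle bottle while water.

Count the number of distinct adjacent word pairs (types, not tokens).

41 tokens → 40 bigram windows in total.
Repeated bigrams (each contributes count−1 duplicates):
  bottle bottle: 4
  bag drink: 3
  bottle while: 3
  drink bottle: 3
  bag bottle: 2
  bottle drink: 2
  bottle mind: 2
  drink bag: 2
  … (3 more repeated)
16 duplicate windows → 40 − 16 = 24 distinct.

24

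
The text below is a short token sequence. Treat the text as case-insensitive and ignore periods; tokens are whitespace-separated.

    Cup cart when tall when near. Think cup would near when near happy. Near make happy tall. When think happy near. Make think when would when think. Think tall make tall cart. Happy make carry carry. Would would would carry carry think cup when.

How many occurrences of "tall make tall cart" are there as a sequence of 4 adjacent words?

1

Scanning the 41 overlapping 4-gram windows for "tall make tall cart":
  position 29–32: tall make tall cart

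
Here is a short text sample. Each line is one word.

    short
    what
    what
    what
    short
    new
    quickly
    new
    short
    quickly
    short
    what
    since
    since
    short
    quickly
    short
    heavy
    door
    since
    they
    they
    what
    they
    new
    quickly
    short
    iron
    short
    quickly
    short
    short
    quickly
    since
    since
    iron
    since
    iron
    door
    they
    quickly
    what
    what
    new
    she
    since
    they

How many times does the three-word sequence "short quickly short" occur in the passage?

3

Scanning the 45 overlapping trigram windows for "short quickly short":
  position 9–11: short quickly short
  position 15–17: short quickly short
  position 29–31: short quickly short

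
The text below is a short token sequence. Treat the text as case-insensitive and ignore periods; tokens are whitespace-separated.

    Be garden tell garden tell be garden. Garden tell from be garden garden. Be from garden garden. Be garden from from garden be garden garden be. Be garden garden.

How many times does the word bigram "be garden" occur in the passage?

6

Scanning the 28 overlapping bigram windows for "be garden":
  position 1–2: be garden
  position 6–7: be garden
  position 11–12: be garden
  position 18–19: be garden
  position 23–24: be garden
  position 27–28: be garden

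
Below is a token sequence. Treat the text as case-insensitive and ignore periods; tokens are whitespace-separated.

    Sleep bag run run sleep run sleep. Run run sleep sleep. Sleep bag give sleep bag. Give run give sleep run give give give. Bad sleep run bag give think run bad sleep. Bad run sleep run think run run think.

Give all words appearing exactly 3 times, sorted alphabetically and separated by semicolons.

Unigram counts meeting the condition (exactly 3 times):
  bad: 3
  think: 3

bad; think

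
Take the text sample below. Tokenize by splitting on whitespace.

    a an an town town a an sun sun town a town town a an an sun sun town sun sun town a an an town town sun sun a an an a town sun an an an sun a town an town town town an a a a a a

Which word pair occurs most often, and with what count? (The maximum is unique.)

Bigram frequencies (highest first):
  an an: 6
  a an: 5
  town town: 5
  town a: 4
  sun sun: 4
  a a: 4
  … (9 more, each ≤ 3)

"an an", 6 times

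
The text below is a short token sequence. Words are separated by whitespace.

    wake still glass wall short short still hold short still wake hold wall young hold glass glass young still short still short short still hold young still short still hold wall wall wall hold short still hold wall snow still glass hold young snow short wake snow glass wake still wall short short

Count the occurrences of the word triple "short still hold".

4

Scanning the 51 overlapping trigram windows for "short still hold":
  position 6–8: short still hold
  position 23–25: short still hold
  position 28–30: short still hold
  position 35–37: short still hold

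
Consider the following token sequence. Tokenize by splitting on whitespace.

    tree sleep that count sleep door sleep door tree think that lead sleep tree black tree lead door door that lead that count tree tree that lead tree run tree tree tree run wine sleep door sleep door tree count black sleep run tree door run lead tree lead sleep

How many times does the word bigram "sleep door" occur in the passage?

Scanning the 49 overlapping bigram windows for "sleep door":
  position 5–6: sleep door
  position 7–8: sleep door
  position 35–36: sleep door
  position 37–38: sleep door

4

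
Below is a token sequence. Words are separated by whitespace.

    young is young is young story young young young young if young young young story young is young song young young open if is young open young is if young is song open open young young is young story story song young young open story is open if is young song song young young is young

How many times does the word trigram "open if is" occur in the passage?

2

Scanning the 54 overlapping trigram windows for "open if is":
  position 22–24: open if is
  position 47–49: open if is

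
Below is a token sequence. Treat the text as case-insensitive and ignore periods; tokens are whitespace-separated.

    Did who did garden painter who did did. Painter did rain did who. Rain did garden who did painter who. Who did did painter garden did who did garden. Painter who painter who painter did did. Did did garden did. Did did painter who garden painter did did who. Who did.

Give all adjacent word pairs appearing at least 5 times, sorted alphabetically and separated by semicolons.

Bigram counts meeting the condition (at least 5 times):
  did did: 8
  painter who: 5
  who did: 6

did did; painter who; who did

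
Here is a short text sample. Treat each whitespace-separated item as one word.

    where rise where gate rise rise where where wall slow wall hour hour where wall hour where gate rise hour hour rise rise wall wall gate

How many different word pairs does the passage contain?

26 tokens → 25 bigram windows in total.
Repeated bigrams (each contributes count−1 duplicates):
  gate rise: 2
  hour hour: 2
  hour where: 2
  rise rise: 2
  rise where: 2
  wall hour: 2
  where gate: 2
  where wall: 2
8 duplicate windows → 25 − 8 = 17 distinct.

17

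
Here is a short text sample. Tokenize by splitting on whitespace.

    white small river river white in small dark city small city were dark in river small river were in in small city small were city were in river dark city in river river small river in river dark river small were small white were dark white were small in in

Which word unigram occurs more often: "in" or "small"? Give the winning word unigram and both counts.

"small" (10 vs 9)

"in": 9 occurrences
"small": 10 occurrences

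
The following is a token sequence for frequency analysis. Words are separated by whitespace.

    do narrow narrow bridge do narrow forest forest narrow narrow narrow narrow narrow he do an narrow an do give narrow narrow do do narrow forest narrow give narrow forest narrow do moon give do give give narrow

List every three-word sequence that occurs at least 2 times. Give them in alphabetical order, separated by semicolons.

do narrow forest; narrow forest narrow; narrow narrow narrow

Trigram counts meeting the condition (at least 2 times):
  do narrow forest: 2
  narrow forest narrow: 2
  narrow narrow narrow: 3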